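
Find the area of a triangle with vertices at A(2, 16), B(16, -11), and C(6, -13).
Using the coordinate formula: Area = (1/2)|x₁(y₂-y₃) + x₂(y₃-y₁) + x₃(y₁-y₂)|
Area = (1/2)|2((-11)-(-13)) + 16((-13)-16) + 6(16-(-11))|
Area = (1/2)|2*2 + 16*(-29) + 6*27|
Area = (1/2)|4 + (-464) + 162|
Area = (1/2)*298 = 149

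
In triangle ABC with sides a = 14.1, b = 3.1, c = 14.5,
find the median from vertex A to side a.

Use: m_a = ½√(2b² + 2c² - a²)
m_a = ½√(2·3.1² + 2·14.5² - 14.1²)
m_a = ½√(19.22 + 420.5 - 198.81) = ½√240.91 = 7.761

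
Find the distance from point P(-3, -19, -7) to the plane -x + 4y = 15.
d = |(-1)(-3) + 4(-19) + 0(-7) - (15)| / √((-1)² + 4² + 0²) = 88/√17 = 21.34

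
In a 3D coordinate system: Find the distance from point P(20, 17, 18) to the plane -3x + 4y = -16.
d = |(-3)(20) + 4(17) + 0(18) - (-16)| / √((-3)² + 4² + 0²) = 24/√25 = 4.8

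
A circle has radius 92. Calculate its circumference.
Circumference = 2 * pi * r
Circumference = 2 * pi * 92
Circumference = 578.05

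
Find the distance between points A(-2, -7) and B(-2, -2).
Using the distance formula: d = sqrt((x₂-x₁)² + (y₂-y₁)²)
dx = (-2) - (-2) = 0
dy = (-2) - (-7) = 5
d = sqrt(0² + 5²) = sqrt(0 + 25) = sqrt(25) = 5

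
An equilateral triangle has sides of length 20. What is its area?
Area = (sqrt(3)/4) * s²
Area = (sqrt(3)/4) * 20²
Area = (sqrt(3)/4) * 400
Area = 173.21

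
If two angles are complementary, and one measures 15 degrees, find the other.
Complementary angles sum to 90 degrees.
Other angle = 90 - 15
Other angle = 75 degrees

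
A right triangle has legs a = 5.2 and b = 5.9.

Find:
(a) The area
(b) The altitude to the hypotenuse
(a) Area = ½ab = ½·5.2·5.9 = 15.34
(b) Hypotenuse c = √(5.2² + 5.9²) = √61.85 = 7.86448
    Area = ½·c·h_c  →  h_c = 2·Area/c = 2·15.34/7.86448 = 3.901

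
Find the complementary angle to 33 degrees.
Complementary angles sum to 90 degrees.
Other angle = 90 - 33
Other angle = 57 degrees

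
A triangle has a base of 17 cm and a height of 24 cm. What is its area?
Area = (1/2) * base * height
Area = (1/2) * 17 * 24
Area = 204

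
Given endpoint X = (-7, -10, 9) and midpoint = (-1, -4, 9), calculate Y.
Y = (2×(-1) - (-7), 2×(-4) - (-10), 2×9 - 9) = (5, 2, 9)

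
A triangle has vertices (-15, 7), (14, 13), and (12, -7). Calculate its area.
Using the coordinate formula: Area = (1/2)|x₁(y₂-y₃) + x₂(y₃-y₁) + x₃(y₁-y₂)|
Area = (1/2)|(-15)(13-(-7)) + 14((-7)-7) + 12(7-13)|
Area = (1/2)|(-15)*20 + 14*(-14) + 12*(-6)|
Area = (1/2)|(-300) + (-196) + (-72)|
Area = (1/2)*568 = 284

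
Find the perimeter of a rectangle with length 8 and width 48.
Perimeter = 2 * (length + width)
Perimeter = 2 * (8 + 48)
Perimeter = 2 * 56
Perimeter = 112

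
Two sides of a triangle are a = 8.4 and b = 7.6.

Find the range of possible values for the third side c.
By the triangle inequality: |a - b| < c < a + b
|8.4 - 7.6| < c < 8.4 + 7.6
0.8 < c < 16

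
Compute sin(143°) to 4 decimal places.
sin(143 degrees) = 0.6018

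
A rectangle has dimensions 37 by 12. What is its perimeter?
Perimeter = 2 * (length + width)
Perimeter = 2 * (37 + 12)
Perimeter = 2 * 49
Perimeter = 98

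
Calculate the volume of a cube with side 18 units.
Volume = s³
Volume = 18³
Volume = 5832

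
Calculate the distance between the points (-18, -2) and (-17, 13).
Using the distance formula: d = sqrt((x₂-x₁)² + (y₂-y₁)²)
dx = (-17) - (-18) = 1
dy = 13 - (-2) = 15
d = sqrt(1² + 15²) = sqrt(1 + 225) = sqrt(226) = 15.03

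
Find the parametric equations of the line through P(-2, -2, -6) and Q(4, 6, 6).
Direction vector d = Q - P = (6, 8, 12)
x = -2 + 6t, y = -2 + 8t, z = -6 + 12t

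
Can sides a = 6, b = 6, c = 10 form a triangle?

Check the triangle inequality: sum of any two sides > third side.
Yes, triangle inequality satisfied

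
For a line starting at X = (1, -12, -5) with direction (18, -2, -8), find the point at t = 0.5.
P(0.5) = (1 + 18(0.5), -12 + (-2)(0.5), -5 + (-8)(0.5)) = (10, -13, -9)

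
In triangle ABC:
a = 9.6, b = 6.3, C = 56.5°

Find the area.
Using A = ½ab·sin(C):
A = ½·9.6·6.3·sin(56.5°) = ½·60.48·0.833886 = 25.22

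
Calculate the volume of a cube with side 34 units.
Volume = s³
Volume = 34³
Volume = 39304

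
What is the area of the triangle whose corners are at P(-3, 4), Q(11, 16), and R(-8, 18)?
Using the coordinate formula: Area = (1/2)|x₁(y₂-y₃) + x₂(y₃-y₁) + x₃(y₁-y₂)|
Area = (1/2)|(-3)(16-18) + 11(18-4) + (-8)(4-16)|
Area = (1/2)|(-3)*(-2) + 11*14 + (-8)*(-12)|
Area = (1/2)|6 + 154 + 96|
Area = (1/2)*256 = 128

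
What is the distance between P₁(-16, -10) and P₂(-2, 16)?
Using the distance formula: d = sqrt((x₂-x₁)² + (y₂-y₁)²)
dx = (-2) - (-16) = 14
dy = 16 - (-10) = 26
d = sqrt(14² + 26²) = sqrt(196 + 676) = sqrt(872) = 29.53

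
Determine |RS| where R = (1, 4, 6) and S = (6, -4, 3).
d = √[(5)² + (-8)² + (-3)²] = √98 = 9.899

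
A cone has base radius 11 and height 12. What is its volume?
Volume = (1/3) * pi * r² * h
Volume = (1/3) * pi * 11² * 12
Volume = (1/3) * pi * 121 * 12
Volume = (1/3) * pi * 1452
Volume = 1520.53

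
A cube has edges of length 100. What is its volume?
Volume = s³
Volume = 100³
Volume = 1000000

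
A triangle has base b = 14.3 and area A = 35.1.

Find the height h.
A = ½bh  →  h = 2A/b
h = 2·35.1/14.3 = 4.909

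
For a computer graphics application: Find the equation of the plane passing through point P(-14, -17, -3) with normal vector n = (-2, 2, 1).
d = n·P = (-2)(-14) + (2)(-17) + (1)(-3) = -9
Plane: -2x + 2y + z = -9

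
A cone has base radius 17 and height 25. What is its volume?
Volume = (1/3) * pi * r² * h
Volume = (1/3) * pi * 17² * 25
Volume = (1/3) * pi * 289 * 25
Volume = (1/3) * pi * 7225
Volume = 7566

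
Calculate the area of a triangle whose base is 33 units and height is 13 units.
Area = (1/2) * base * height
Area = (1/2) * 33 * 13
Area = 214.50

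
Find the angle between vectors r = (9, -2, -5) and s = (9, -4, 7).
r·s = 54, |r|² = 110, |s|² = 146
cos θ = 54/√16060 ≈ 0.4261
θ ≈ 64.78°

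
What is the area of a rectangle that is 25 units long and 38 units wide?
Area = length * width
Area = 25 * 38
Area = 950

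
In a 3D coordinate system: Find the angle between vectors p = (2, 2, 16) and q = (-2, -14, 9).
p·q = 112, |p|² = 264, |q|² = 281
cos θ = 112/√74184 ≈ 0.4112
θ ≈ 65.72°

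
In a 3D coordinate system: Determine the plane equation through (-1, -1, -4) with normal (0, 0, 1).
d = n·P = (0)(-1) + (0)(-1) + (1)(-4) = -4
Plane: z = -4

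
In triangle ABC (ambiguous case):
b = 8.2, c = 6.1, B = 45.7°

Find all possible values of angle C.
sin(C)/c = sin(B)/b  →  sin(C) = c·sin(B)/b = 6.1·sin(45.7°)/8.2 = 0.532406
C₁ = arcsin(0.532406) = 32.17°,  C₂ = 180° - C₁ = 147.83°
Check C₂: A = 180° - 45.7° - 147.83° = -13.53° ≤ 0, rejected
C = 32.17° (one solution)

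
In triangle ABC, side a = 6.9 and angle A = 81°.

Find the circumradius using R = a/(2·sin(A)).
R = a/(2·sin(A)) = 6.9/(2·sin(81°))
R = 6.9/(2·0.987688) = 6.9/1.975377 = 3.493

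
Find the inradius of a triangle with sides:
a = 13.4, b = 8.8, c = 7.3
s = (a+b+c)/2 = (13.4+8.8+7.3)/2 = 14.75
Area = √(s(s-a)(s-b)(s-c)) = √(14.75·1.35·5.95·7.45) = 29.7098
r = Area/s = 29.7098/14.75 = 2.014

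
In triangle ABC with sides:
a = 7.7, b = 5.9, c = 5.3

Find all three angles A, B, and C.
By the law of cosines:
cos(A) = (b² + c² - a²)/(2bc) = 0.057723  →  A = 86.69°
cos(B) = (a² + c² - b²)/(2ac) = 0.644082  →  B = 49.9°
cos(C) = (a² + b² - c²)/(2ab) = 0.726502  →  C = 43.41°
Check: A + B + C = 180.0° ✓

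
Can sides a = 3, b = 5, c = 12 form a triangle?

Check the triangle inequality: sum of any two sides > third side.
No: 3 + 5 = 8 is not > 12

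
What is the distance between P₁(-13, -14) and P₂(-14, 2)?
Using the distance formula: d = sqrt((x₂-x₁)² + (y₂-y₁)²)
dx = (-14) - (-13) = -1
dy = 2 - (-14) = 16
d = sqrt((-1)² + 16²) = sqrt(1 + 256) = sqrt(257) = 16.03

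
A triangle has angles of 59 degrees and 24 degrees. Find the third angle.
Sum of angles in a triangle = 180 degrees
Third angle = 180 - 59 - 24
Third angle = 97 degrees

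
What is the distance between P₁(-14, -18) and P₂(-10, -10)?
Using the distance formula: d = sqrt((x₂-x₁)² + (y₂-y₁)²)
dx = (-10) - (-14) = 4
dy = (-10) - (-18) = 8
d = sqrt(4² + 8²) = sqrt(16 + 64) = sqrt(80) = 8.94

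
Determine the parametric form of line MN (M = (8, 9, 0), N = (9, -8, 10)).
Direction vector d = N - M = (1, -17, 10)
x = 8 + t, y = 9 - 17t, z = 0 + 10t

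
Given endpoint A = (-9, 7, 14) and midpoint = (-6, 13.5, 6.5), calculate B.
B = (2×(-6) - (-9), 2×13.5 - 7, 2×6.5 - 14) = (-3, 20, -1)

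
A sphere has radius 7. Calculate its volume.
Volume = (4/3) * pi * r³
Volume = (4/3) * pi * 7³
Volume = (4/3) * pi * 343
Volume = 1436.76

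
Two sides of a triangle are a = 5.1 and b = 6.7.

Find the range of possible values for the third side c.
By the triangle inequality: |a - b| < c < a + b
|5.1 - 6.7| < c < 5.1 + 6.7
1.6 < c < 11.8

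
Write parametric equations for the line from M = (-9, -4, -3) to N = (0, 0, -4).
Direction vector d = N - M = (9, 4, -1)
x = -9 + 9t, y = -4 + 4t, z = -3 - t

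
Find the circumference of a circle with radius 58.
Circumference = 2 * pi * r
Circumference = 2 * pi * 58
Circumference = 364.42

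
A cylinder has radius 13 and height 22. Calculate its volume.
Volume = pi * r² * h
Volume = pi * 13² * 22
Volume = pi * 169 * 22
Volume = pi * 3718
Volume = 11680.44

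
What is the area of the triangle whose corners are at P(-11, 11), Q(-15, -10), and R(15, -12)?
Using the coordinate formula: Area = (1/2)|x₁(y₂-y₃) + x₂(y₃-y₁) + x₃(y₁-y₂)|
Area = (1/2)|(-11)((-10)-(-12)) + (-15)((-12)-11) + 15(11-(-10))|
Area = (1/2)|(-11)*2 + (-15)*(-23) + 15*21|
Area = (1/2)|(-22) + 345 + 315|
Area = (1/2)*638 = 319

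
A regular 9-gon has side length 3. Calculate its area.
For a regular 9-gon with side length s = 3:
Apothem a = s / (2*tan(pi/9)) = 3 / (2*tan(pi/9)) ≈ 4.1212
Perimeter P = 9 * 3 = 27
Area = (1/2) * P * a = (1/2) * 27 * 4.1212 = 55.64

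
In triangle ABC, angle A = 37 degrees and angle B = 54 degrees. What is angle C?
Sum of angles in a triangle = 180 degrees
Third angle = 180 - 37 - 54
Third angle = 89 degrees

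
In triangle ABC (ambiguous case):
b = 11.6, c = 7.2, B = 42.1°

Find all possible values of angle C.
sin(C)/c = sin(B)/b  →  sin(C) = c·sin(B)/b = 7.2·sin(42.1°)/11.6 = 0.416127
C₁ = arcsin(0.416127) = 24.59°,  C₂ = 180° - C₁ = 155.41°
Check C₂: A = 180° - 42.1° - 155.41° = -17.51° ≤ 0, rejected
C = 24.59° (one solution)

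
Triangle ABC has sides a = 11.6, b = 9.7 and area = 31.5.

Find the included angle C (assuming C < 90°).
Area = ½ab·sin(C)  →  sin(C) = 2·Area/(ab)
sin(C) = 2·31.5/(11.6·9.7) = 0.559900
C = arcsin(0.559900) = 34.05°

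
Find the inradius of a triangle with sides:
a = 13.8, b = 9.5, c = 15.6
s = (a+b+c)/2 = (13.8+9.5+15.6)/2 = 19.45
Area = √(s(s-a)(s-b)(s-c)) = √(19.45·5.65·9.95·3.85) = 64.8823
r = Area/s = 64.8823/19.45 = 3.336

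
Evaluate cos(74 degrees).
cos(74 degrees) = 0.2756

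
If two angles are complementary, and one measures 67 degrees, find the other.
Complementary angles sum to 90 degrees.
Other angle = 90 - 67
Other angle = 23 degrees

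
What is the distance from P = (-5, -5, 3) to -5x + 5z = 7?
d = |(-5)(-5) + 0(-5) + 5(3) - (7)| / √((-5)² + 0² + 5²) = 33/√50 = 4.667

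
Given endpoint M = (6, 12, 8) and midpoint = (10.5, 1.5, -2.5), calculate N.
N = (2×10.5 - 6, 2×1.5 - 12, 2×(-2.5) - 8) = (15, -9, -13)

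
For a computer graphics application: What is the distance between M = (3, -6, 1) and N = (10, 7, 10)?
d = √[(7)² + (13)² + (9)²] = √299 = 17.29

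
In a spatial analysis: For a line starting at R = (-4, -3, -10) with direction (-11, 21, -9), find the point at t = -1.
P(-1) = (-4 + (-11)(-1), -3 + 21(-1), -10 + (-9)(-1)) = (7, -24, -1)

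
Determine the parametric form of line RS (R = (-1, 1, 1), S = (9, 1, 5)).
Direction vector d = S - R = (10, 0, 4)
x = -1 + 10t, y = 1, z = 1 + 4t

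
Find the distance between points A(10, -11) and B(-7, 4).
Using the distance formula: d = sqrt((x₂-x₁)² + (y₂-y₁)²)
dx = (-7) - 10 = -17
dy = 4 - (-11) = 15
d = sqrt((-17)² + 15²) = sqrt(289 + 225) = sqrt(514) = 22.67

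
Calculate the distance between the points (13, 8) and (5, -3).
Using the distance formula: d = sqrt((x₂-x₁)² + (y₂-y₁)²)
dx = 5 - 13 = -8
dy = (-3) - 8 = -11
d = sqrt((-8)² + (-11)²) = sqrt(64 + 121) = sqrt(185) = 13.60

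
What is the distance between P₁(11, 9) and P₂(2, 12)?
Using the distance formula: d = sqrt((x₂-x₁)² + (y₂-y₁)²)
dx = 2 - 11 = -9
dy = 12 - 9 = 3
d = sqrt((-9)² + 3²) = sqrt(81 + 9) = sqrt(90) = 9.49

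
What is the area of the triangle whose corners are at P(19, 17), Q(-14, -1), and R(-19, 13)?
Using the coordinate formula: Area = (1/2)|x₁(y₂-y₃) + x₂(y₃-y₁) + x₃(y₁-y₂)|
Area = (1/2)|19((-1)-13) + (-14)(13-17) + (-19)(17-(-1))|
Area = (1/2)|19*(-14) + (-14)*(-4) + (-19)*18|
Area = (1/2)|(-266) + 56 + (-342)|
Area = (1/2)*552 = 276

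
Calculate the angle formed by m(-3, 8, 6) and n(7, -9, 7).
m·n = -51, |m|² = 109, |n|² = 179
cos θ = -51/√19511 ≈ -0.3651
θ ≈ 111.4°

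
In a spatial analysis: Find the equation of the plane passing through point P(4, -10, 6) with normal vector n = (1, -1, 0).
d = n·P = (1)(4) + (-1)(-10) + (0)(6) = 14
Plane: x - y = 14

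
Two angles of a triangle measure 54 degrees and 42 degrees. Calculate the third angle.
Sum of angles in a triangle = 180 degrees
Third angle = 180 - 54 - 42
Third angle = 84 degrees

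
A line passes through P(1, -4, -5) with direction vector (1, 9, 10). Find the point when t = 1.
P(1) = (1 + 1(1), -4 + 9(1), -5 + 10(1)) = (2, 5, 5)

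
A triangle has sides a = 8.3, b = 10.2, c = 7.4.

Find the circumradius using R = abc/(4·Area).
s = (a+b+c)/2 = 12.95
Area = √(s(s-a)(s-b)(s-c)) = √(12.95·4.65·2.75·5.55) = 30.3162
R = abc/(4·Area) = (8.3·10.2·7.4)/(4·30.3162) = 626.484/121.2648 = 5.166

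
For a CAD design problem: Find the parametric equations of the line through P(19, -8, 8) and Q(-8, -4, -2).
Direction vector d = Q - P = (-27, 4, -10)
x = 19 - 27t, y = -8 + 4t, z = 8 - 10t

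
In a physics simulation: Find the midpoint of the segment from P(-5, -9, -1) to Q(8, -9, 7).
Midpoint = ((-5+8)/2, (-9-9)/2, (-1+7)/2) = (1.5, -9, 3)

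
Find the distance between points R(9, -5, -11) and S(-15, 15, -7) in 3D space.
d = √[(-24)² + (20)² + (4)²] = √992 = 31.5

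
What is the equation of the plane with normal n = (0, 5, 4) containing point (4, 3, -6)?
d = n·P = (0)(4) + (5)(3) + (4)(-6) = -9
Plane: 5y + 4z = -9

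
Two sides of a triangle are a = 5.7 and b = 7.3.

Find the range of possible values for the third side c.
By the triangle inequality: |a - b| < c < a + b
|5.7 - 7.3| < c < 5.7 + 7.3
1.6 < c < 13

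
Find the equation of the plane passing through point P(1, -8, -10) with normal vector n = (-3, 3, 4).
d = n·P = (-3)(1) + (3)(-8) + (4)(-10) = -67
Plane: -3x + 3y + 4z = -67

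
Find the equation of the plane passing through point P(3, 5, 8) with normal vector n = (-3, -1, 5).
d = n·P = (-3)(3) + (-1)(5) + (5)(8) = 26
Plane: -3x - y + 5z = 26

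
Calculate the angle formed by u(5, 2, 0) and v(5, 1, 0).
u·v = 27, |u|² = 29, |v|² = 26
cos θ = 27/√754 ≈ 0.9833
θ ≈ 10.49°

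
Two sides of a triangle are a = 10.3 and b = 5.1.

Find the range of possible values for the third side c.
By the triangle inequality: |a - b| < c < a + b
|10.3 - 5.1| < c < 10.3 + 5.1
5.2 < c < 15.4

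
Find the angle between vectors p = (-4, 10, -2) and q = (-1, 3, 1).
p·q = 32, |p|² = 120, |q|² = 11
cos θ = 32/√1320 ≈ 0.8808
θ ≈ 28.26°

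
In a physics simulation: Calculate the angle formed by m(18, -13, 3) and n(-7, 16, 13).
m·n = -295, |m|² = 502, |n|² = 474
cos θ = -295/√237948 ≈ -0.6048
θ ≈ 127.2°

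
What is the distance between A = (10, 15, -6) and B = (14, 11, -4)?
d = √[(4)² + (-4)² + (2)²] = √36 = 6.0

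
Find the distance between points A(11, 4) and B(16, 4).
Using the distance formula: d = sqrt((x₂-x₁)² + (y₂-y₁)²)
dx = 16 - 11 = 5
dy = 4 - 4 = 0
d = sqrt(5² + 0²) = sqrt(25 + 0) = sqrt(25) = 5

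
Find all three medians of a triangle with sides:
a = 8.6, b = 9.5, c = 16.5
Using m_x = ½√(2y² + 2z² - x²):
m_a = ½√(2·9.5² + 2·16.5² - 8.6²) = ½√651.04 = 12.76
m_b = ½√(2·8.6² + 2·16.5² - 9.5²) = ½√602.17 = 12.27
m_c = ½√(2·8.6² + 2·9.5² - 16.5²) = ½√56.17 = 3.747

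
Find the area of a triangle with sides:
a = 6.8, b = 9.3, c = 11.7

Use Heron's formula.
s = (a+b+c)/2 = (6.8+9.3+11.7)/2 = 13.9
A = √(s(s-a)(s-b)(s-c)) = √(13.9·7.1·4.6·2.2)
A = √998.743 = 31.6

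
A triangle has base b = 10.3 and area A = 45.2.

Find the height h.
A = ½bh  →  h = 2A/b
h = 2·45.2/10.3 = 8.777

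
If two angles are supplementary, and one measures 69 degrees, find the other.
Supplementary angles sum to 180 degrees.
Other angle = 180 - 69
Other angle = 111 degrees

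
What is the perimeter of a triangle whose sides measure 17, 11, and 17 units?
Perimeter = sum of all sides
Perimeter = 17 + 11 + 17
Perimeter = 45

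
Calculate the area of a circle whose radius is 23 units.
Area = pi * r²
Area = pi * 23²
Area = pi * 529
Area = 1661.90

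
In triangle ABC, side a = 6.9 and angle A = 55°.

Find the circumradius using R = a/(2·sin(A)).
R = a/(2·sin(A)) = 6.9/(2·sin(55°))
R = 6.9/(2·0.819152) = 6.9/1.638304 = 4.212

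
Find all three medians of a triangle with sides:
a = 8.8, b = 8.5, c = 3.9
Using m_x = ½√(2y² + 2z² - x²):
m_a = ½√(2·8.5² + 2·3.9² - 8.8²) = ½√97.48 = 4.937
m_b = ½√(2·8.8² + 2·3.9² - 8.5²) = ½√113.05 = 5.316
m_c = ½√(2·8.8² + 2·8.5² - 3.9²) = ½√284.17 = 8.429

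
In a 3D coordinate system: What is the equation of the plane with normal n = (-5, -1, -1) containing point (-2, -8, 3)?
d = n·P = (-5)(-2) + (-1)(-8) + (-1)(3) = 15
Plane: -5x - y - z = 15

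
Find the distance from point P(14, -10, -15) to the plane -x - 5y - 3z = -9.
d = |(-1)(14) + (-5)(-10) + (-3)(-15) - (-9)| / √((-1)² + (-5)² + (-3)²) = 90/√35 = 15.21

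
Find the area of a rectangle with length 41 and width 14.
Area = length * width
Area = 41 * 14
Area = 574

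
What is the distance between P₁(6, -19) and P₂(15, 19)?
Using the distance formula: d = sqrt((x₂-x₁)² + (y₂-y₁)²)
dx = 15 - 6 = 9
dy = 19 - (-19) = 38
d = sqrt(9² + 38²) = sqrt(81 + 1444) = sqrt(1525) = 39.05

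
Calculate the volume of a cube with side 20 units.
Volume = s³
Volume = 20³
Volume = 8000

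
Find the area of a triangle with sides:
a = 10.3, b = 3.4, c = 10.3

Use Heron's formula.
s = (a+b+c)/2 = (10.3+3.4+10.3)/2 = 12
A = √(s(s-a)(s-b)(s-c)) = √(12·1.7·8.6·1.7)
A = √298.248 = 17.27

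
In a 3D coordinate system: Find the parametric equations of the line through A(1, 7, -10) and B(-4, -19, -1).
Direction vector d = B - A = (-5, -26, 9)
x = 1 - 5t, y = 7 - 26t, z = -10 + 9t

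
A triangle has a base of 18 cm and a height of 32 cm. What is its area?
Area = (1/2) * base * height
Area = (1/2) * 18 * 32
Area = 288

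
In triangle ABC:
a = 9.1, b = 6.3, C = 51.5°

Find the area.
Using A = ½ab·sin(C):
A = ½·9.1·6.3·sin(51.5°) = ½·57.33·0.782608 = 22.43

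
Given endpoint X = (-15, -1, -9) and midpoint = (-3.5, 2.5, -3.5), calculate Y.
Y = (2×(-3.5) - (-15), 2×2.5 - (-1), 2×(-3.5) - (-9)) = (8, 6, 2)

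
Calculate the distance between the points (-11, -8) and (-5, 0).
Using the distance formula: d = sqrt((x₂-x₁)² + (y₂-y₁)²)
dx = (-5) - (-11) = 6
dy = 0 - (-8) = 8
d = sqrt(6² + 8²) = sqrt(36 + 64) = sqrt(100) = 10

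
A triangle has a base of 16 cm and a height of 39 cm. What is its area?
Area = (1/2) * base * height
Area = (1/2) * 16 * 39
Area = 312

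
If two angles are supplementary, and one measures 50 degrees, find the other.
Supplementary angles sum to 180 degrees.
Other angle = 180 - 50
Other angle = 130 degrees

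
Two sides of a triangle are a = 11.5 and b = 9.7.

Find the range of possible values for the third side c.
By the triangle inequality: |a - b| < c < a + b
|11.5 - 9.7| < c < 11.5 + 9.7
1.8 < c < 21.2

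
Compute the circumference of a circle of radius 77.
Circumference = 2 * pi * r
Circumference = 2 * pi * 77
Circumference = 483.81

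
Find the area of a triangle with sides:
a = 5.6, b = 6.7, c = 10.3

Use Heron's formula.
s = (a+b+c)/2 = (5.6+6.7+10.3)/2 = 11.3
A = √(s(s-a)(s-b)(s-c)) = √(11.3·5.7·4.6·1)
A = √296.286 = 17.21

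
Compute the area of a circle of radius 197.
Area = pi * r²
Area = pi * 197²
Area = pi * 38809
Area = 121922.07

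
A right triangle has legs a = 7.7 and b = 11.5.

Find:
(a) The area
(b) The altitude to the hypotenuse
(a) Area = ½ab = ½·7.7·11.5 = 44.275
(b) Hypotenuse c = √(7.7² + 11.5²) = √191.54 = 13.8398
    Area = ½·c·h_c  →  h_c = 2·Area/c = 2·44.275/13.8398 = 6.398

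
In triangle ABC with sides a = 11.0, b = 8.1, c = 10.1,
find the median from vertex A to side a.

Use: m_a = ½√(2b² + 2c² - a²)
m_a = ½√(2·8.1² + 2·10.1² - 11.0²)
m_a = ½√(131.22 + 204.02 - 121) = ½√214.24 = 7.318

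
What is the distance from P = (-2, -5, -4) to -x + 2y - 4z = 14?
d = |(-1)(-2) + 2(-5) + (-4)(-4) - (14)| / √((-1)² + 2² + (-4)²) = 6/√21 = 1.309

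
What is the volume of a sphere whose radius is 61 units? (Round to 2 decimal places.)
Volume = (4/3) * pi * r³
Volume = (4/3) * pi * 61³
Volume = (4/3) * pi * 226981
Volume = 950775.79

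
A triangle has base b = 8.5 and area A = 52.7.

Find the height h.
A = ½bh  →  h = 2A/b
h = 2·52.7/8.5 = 12.4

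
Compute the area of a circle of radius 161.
Area = pi * r²
Area = pi * 161²
Area = pi * 25921
Area = 81433.22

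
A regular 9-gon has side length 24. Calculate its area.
For a regular 9-gon with side length s = 24:
Apothem a = s / (2*tan(pi/9)) = 24 / (2*tan(pi/9)) ≈ 32.9697
Perimeter P = 9 * 24 = 216
Area = (1/2) * P * a = (1/2) * 216 * 32.9697 = 3560.73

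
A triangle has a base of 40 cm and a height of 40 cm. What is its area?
Area = (1/2) * base * height
Area = (1/2) * 40 * 40
Area = 800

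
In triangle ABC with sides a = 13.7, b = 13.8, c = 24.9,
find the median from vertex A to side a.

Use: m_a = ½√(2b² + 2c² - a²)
m_a = ½√(2·13.8² + 2·24.9² - 13.7²)
m_a = ½√(380.88 + 1240.02 - 187.69) = ½√1433.21 = 18.93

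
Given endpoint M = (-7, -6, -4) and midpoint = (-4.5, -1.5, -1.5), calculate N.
N = (2×(-4.5) - (-7), 2×(-1.5) - (-6), 2×(-1.5) - (-4)) = (-2, 3, 1)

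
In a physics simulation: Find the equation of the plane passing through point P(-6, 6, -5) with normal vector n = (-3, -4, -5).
d = n·P = (-3)(-6) + (-4)(6) + (-5)(-5) = 19
Plane: -3x - 4y - 5z = 19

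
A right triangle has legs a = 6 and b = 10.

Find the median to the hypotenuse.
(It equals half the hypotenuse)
Hypotenuse c = √(6² + 10²) = √136 = 11.6619
Median to hypotenuse = c/2 = 5.831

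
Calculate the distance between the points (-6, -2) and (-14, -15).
Using the distance formula: d = sqrt((x₂-x₁)² + (y₂-y₁)²)
dx = (-14) - (-6) = -8
dy = (-15) - (-2) = -13
d = sqrt((-8)² + (-13)²) = sqrt(64 + 169) = sqrt(233) = 15.26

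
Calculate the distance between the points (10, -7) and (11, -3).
Using the distance formula: d = sqrt((x₂-x₁)² + (y₂-y₁)²)
dx = 11 - 10 = 1
dy = (-3) - (-7) = 4
d = sqrt(1² + 4²) = sqrt(1 + 16) = sqrt(17) = 4.12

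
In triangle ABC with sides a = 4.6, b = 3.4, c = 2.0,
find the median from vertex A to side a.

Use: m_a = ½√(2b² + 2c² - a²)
m_a = ½√(2·3.4² + 2·2.0² - 4.6²)
m_a = ½√(23.12 + 8 - 21.16) = ½√9.96 = 1.578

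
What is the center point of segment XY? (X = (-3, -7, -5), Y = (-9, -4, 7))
Midpoint = ((-3-9)/2, (-7-4)/2, (-5+7)/2) = (-6, -5.5, 1)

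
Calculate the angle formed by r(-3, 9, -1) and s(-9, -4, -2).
r·s = -7, |r|² = 91, |s|² = 101
cos θ = -7/√9191 ≈ -0.07302
θ ≈ 94.19°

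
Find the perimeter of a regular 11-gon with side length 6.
Perimeter = number of sides * side length
Perimeter = 11 * 6
Perimeter = 66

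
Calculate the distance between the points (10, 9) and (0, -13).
Using the distance formula: d = sqrt((x₂-x₁)² + (y₂-y₁)²)
dx = 0 - 10 = -10
dy = (-13) - 9 = -22
d = sqrt((-10)² + (-22)²) = sqrt(100 + 484) = sqrt(584) = 24.17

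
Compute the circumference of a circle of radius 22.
Circumference = 2 * pi * r
Circumference = 2 * pi * 22
Circumference = 138.23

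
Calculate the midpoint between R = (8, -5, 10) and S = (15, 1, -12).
Midpoint = ((8+15)/2, (-5+1)/2, (10-12)/2) = (11.5, -2, -1)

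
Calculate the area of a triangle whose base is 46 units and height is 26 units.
Area = (1/2) * base * height
Area = (1/2) * 46 * 26
Area = 598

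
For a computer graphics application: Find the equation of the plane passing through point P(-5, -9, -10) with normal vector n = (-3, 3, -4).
d = n·P = (-3)(-5) + (3)(-9) + (-4)(-10) = 28
Plane: -3x + 3y - 4z = 28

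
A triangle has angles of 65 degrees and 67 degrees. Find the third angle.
Sum of angles in a triangle = 180 degrees
Third angle = 180 - 65 - 67
Third angle = 48 degrees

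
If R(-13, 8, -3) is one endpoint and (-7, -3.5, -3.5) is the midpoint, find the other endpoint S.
S = (2×(-7) - (-13), 2×(-3.5) - 8, 2×(-3.5) - (-3)) = (-1, -15, -4)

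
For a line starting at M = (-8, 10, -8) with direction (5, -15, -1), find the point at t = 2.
P(2) = (-8 + 5(2), 10 + (-15)(2), -8 + (-1)(2)) = (2, -20, -10)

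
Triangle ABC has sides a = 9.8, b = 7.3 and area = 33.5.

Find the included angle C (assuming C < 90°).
Area = ½ab·sin(C)  →  sin(C) = 2·Area/(ab)
sin(C) = 2·33.5/(9.8·7.3) = 0.936539
C = arcsin(0.936539) = 69.48°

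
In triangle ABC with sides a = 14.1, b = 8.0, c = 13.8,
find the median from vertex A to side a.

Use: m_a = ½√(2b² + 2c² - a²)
m_a = ½√(2·8.0² + 2·13.8² - 14.1²)
m_a = ½√(128 + 380.88 - 198.81) = ½√310.07 = 8.804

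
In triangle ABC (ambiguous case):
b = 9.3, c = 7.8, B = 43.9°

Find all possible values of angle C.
sin(C)/c = sin(B)/b  →  sin(C) = c·sin(B)/b = 7.8·sin(43.9°)/9.3 = 0.581563
C₁ = arcsin(0.581563) = 35.56°,  C₂ = 180° - C₁ = 144.44°
Check C₂: A = 180° - 43.9° - 144.44° = -8.34° ≤ 0, rejected
C = 35.56° (one solution)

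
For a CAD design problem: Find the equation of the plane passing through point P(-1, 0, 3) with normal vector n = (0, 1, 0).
d = n·P = (0)(-1) + (1)(0) + (0)(3) = 0
Plane: y = 0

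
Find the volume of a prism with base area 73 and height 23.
Volume = base area * height
Volume = 73 * 23
Volume = 1679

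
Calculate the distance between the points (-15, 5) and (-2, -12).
Using the distance formula: d = sqrt((x₂-x₁)² + (y₂-y₁)²)
dx = (-2) - (-15) = 13
dy = (-12) - 5 = -17
d = sqrt(13² + (-17)²) = sqrt(169 + 289) = sqrt(458) = 21.40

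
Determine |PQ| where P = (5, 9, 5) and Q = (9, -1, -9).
d = √[(4)² + (-10)² + (-14)²] = √312 = 17.66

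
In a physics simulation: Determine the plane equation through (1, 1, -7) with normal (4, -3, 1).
d = n·P = (4)(1) + (-3)(1) + (1)(-7) = -6
Plane: 4x - 3y + z = -6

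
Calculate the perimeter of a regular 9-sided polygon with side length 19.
Perimeter = number of sides * side length
Perimeter = 9 * 19
Perimeter = 171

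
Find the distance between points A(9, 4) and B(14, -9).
Using the distance formula: d = sqrt((x₂-x₁)² + (y₂-y₁)²)
dx = 14 - 9 = 5
dy = (-9) - 4 = -13
d = sqrt(5² + (-13)²) = sqrt(25 + 169) = sqrt(194) = 13.93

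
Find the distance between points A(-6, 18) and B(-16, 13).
Using the distance formula: d = sqrt((x₂-x₁)² + (y₂-y₁)²)
dx = (-16) - (-6) = -10
dy = 13 - 18 = -5
d = sqrt((-10)² + (-5)²) = sqrt(100 + 25) = sqrt(125) = 11.18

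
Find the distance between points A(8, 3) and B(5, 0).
Using the distance formula: d = sqrt((x₂-x₁)² + (y₂-y₁)²)
dx = 5 - 8 = -3
dy = 0 - 3 = -3
d = sqrt((-3)² + (-3)²) = sqrt(9 + 9) = sqrt(18) = 4.24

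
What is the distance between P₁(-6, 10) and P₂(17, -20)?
Using the distance formula: d = sqrt((x₂-x₁)² + (y₂-y₁)²)
dx = 17 - (-6) = 23
dy = (-20) - 10 = -30
d = sqrt(23² + (-30)²) = sqrt(529 + 900) = sqrt(1429) = 37.80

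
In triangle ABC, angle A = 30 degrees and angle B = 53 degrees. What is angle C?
Sum of angles in a triangle = 180 degrees
Third angle = 180 - 30 - 53
Third angle = 97 degrees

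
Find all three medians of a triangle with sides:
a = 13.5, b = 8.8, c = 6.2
Using m_x = ½√(2y² + 2z² - x²):
m_a = ½√(2·8.8² + 2·6.2² - 13.5²) = ½√49.51 = 3.518
m_b = ½√(2·13.5² + 2·6.2² - 8.8²) = ½√363.94 = 9.539
m_c = ½√(2·13.5² + 2·8.8² - 6.2²) = ½√480.94 = 10.97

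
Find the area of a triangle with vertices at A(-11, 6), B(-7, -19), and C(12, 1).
Using the coordinate formula: Area = (1/2)|x₁(y₂-y₃) + x₂(y₃-y₁) + x₃(y₁-y₂)|
Area = (1/2)|(-11)((-19)-1) + (-7)(1-6) + 12(6-(-19))|
Area = (1/2)|(-11)*(-20) + (-7)*(-5) + 12*25|
Area = (1/2)|220 + 35 + 300|
Area = (1/2)*555 = 277.50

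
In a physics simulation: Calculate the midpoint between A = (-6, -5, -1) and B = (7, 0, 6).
Midpoint = ((-6+7)/2, (-5+0)/2, (-1+6)/2) = (0.5, -2.5, 2.5)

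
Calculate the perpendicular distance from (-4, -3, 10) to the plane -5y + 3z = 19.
d = |0(-4) + (-5)(-3) + 3(10) - (19)| / √(0² + (-5)² + 3²) = 26/√34 = 4.459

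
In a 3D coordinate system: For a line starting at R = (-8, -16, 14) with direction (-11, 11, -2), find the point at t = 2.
P(2) = (-8 + (-11)(2), -16 + 11(2), 14 + (-2)(2)) = (-30, 6, 10)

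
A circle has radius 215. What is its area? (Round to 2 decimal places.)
Area = pi * r²
Area = pi * 215²
Area = pi * 46225
Area = 145220.12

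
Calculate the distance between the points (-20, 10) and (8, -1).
Using the distance formula: d = sqrt((x₂-x₁)² + (y₂-y₁)²)
dx = 8 - (-20) = 28
dy = (-1) - 10 = -11
d = sqrt(28² + (-11)²) = sqrt(784 + 121) = sqrt(905) = 30.08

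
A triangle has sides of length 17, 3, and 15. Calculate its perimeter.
Perimeter = sum of all sides
Perimeter = 17 + 3 + 15
Perimeter = 35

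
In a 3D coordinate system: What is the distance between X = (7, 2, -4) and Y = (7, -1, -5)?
d = √[(0)² + (-3)² + (-1)²] = √10 = 3.162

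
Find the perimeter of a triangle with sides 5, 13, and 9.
Perimeter = sum of all sides
Perimeter = 5 + 13 + 9
Perimeter = 27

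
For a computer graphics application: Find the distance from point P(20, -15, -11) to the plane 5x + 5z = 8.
d = |5(20) + 0(-15) + 5(-11) - (8)| / √(5² + 0² + 5²) = 37/√50 = 5.233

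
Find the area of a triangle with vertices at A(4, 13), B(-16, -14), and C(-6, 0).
Using the coordinate formula: Area = (1/2)|x₁(y₂-y₃) + x₂(y₃-y₁) + x₃(y₁-y₂)|
Area = (1/2)|4((-14)-0) + (-16)(0-13) + (-6)(13-(-14))|
Area = (1/2)|4*(-14) + (-16)*(-13) + (-6)*27|
Area = (1/2)|(-56) + 208 + (-162)|
Area = (1/2)*10 = 5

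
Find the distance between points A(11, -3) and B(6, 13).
Using the distance formula: d = sqrt((x₂-x₁)² + (y₂-y₁)²)
dx = 6 - 11 = -5
dy = 13 - (-3) = 16
d = sqrt((-5)² + 16²) = sqrt(25 + 256) = sqrt(281) = 16.76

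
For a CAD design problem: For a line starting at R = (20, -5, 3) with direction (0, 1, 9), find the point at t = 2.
P(2) = (20 + 0(2), -5 + 1(2), 3 + 9(2)) = (20, -3, 21)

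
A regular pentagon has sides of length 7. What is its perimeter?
Perimeter = number of sides * side length
Perimeter = 5 * 7
Perimeter = 35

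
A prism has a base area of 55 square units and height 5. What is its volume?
Volume = base area * height
Volume = 55 * 5
Volume = 275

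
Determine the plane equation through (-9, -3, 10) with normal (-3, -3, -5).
d = n·P = (-3)(-9) + (-3)(-3) + (-5)(10) = -14
Plane: -3x - 3y - 5z = -14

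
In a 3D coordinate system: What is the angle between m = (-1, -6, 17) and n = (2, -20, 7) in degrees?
m·n = 237, |m|² = 326, |n|² = 453
cos θ = 237/√147678 ≈ 0.6167
θ ≈ 51.92°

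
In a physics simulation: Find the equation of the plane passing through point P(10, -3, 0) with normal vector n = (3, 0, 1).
d = n·P = (3)(10) + (0)(-3) + (1)(0) = 30
Plane: 3x + z = 30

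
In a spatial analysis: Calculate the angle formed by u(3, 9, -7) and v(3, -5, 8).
u·v = -92, |u|² = 139, |v|² = 98
cos θ = -92/√13622 ≈ -0.7883
θ ≈ 142.0°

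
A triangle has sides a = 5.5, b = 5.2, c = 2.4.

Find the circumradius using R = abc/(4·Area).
s = (a+b+c)/2 = 6.55
Area = √(s(s-a)(s-b)(s-c)) = √(6.55·1.05·1.35·4.15) = 6.20735
R = abc/(4·Area) = (5.5·5.2·2.4)/(4·6.20735) = 68.64/24.8294 = 2.764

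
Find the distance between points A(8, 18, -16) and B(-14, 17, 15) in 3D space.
d = √[(-22)² + (-1)² + (31)²] = √1446 = 38.03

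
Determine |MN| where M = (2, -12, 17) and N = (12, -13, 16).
d = √[(10)² + (-1)² + (-1)²] = √102 = 10.1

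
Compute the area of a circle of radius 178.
Area = pi * r²
Area = pi * 178²
Area = pi * 31684
Area = 99538.22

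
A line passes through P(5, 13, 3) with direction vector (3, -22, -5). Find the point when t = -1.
P(-1) = (5 + 3(-1), 13 + (-22)(-1), 3 + (-5)(-1)) = (2, 35, 8)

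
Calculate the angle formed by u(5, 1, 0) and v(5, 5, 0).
u·v = 30, |u|² = 26, |v|² = 50
cos θ = 30/√1300 ≈ 0.8321
θ ≈ 33.69°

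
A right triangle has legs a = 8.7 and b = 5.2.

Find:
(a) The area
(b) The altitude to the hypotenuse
(a) Area = ½ab = ½·8.7·5.2 = 22.62
(b) Hypotenuse c = √(8.7² + 5.2²) = √102.73 = 10.1356
    Area = ½·c·h_c  →  h_c = 2·Area/c = 2·22.62/10.1356 = 4.463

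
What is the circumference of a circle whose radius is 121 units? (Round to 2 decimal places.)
Circumference = 2 * pi * r
Circumference = 2 * pi * 121
Circumference = 760.27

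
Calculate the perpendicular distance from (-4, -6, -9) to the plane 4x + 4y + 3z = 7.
d = |4(-4) + 4(-6) + 3(-9) - (7)| / √(4² + 4² + 3²) = 74/√41 = 11.56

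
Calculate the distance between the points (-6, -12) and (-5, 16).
Using the distance formula: d = sqrt((x₂-x₁)² + (y₂-y₁)²)
dx = (-5) - (-6) = 1
dy = 16 - (-12) = 28
d = sqrt(1² + 28²) = sqrt(1 + 784) = sqrt(785) = 28.02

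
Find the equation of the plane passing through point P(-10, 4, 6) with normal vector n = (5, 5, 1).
d = n·P = (5)(-10) + (5)(4) + (1)(6) = -24
Plane: 5x + 5y + z = -24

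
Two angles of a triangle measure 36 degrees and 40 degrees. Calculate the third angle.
Sum of angles in a triangle = 180 degrees
Third angle = 180 - 36 - 40
Third angle = 104 degrees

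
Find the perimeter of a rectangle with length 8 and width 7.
Perimeter = 2 * (length + width)
Perimeter = 2 * (8 + 7)
Perimeter = 2 * 15
Perimeter = 30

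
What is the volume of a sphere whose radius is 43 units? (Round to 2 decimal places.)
Volume = (4/3) * pi * r³
Volume = (4/3) * pi * 43³
Volume = (4/3) * pi * 79507
Volume = 333038.14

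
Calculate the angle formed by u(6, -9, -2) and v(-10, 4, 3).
u·v = -102, |u|² = 121, |v|² = 125
cos θ = -102/√15125 ≈ -0.8294
θ ≈ 146.0°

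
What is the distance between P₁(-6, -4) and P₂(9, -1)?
Using the distance formula: d = sqrt((x₂-x₁)² + (y₂-y₁)²)
dx = 9 - (-6) = 15
dy = (-1) - (-4) = 3
d = sqrt(15² + 3²) = sqrt(225 + 9) = sqrt(234) = 15.30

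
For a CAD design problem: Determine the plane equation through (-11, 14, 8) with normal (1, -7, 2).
d = n·P = (1)(-11) + (-7)(14) + (2)(8) = -93
Plane: x - 7y + 2z = -93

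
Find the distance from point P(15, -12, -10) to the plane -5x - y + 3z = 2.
d = |(-5)(15) + (-1)(-12) + 3(-10) - (2)| / √((-5)² + (-1)² + 3²) = 95/√35 = 16.06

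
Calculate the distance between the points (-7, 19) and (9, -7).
Using the distance formula: d = sqrt((x₂-x₁)² + (y₂-y₁)²)
dx = 9 - (-7) = 16
dy = (-7) - 19 = -26
d = sqrt(16² + (-26)²) = sqrt(256 + 676) = sqrt(932) = 30.53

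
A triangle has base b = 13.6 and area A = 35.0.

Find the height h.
A = ½bh  →  h = 2A/b
h = 2·35.0/13.6 = 5.147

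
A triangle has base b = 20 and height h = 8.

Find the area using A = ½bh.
A = ½·20·8 = 80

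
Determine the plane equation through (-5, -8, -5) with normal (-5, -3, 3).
d = n·P = (-5)(-5) + (-3)(-8) + (3)(-5) = 34
Plane: -5x - 3y + 3z = 34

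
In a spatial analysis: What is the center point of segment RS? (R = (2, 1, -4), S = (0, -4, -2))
Midpoint = ((2+0)/2, (1-4)/2, (-4-2)/2) = (1, -1.5, -3)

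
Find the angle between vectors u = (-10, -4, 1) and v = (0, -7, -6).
u·v = 22, |u|² = 117, |v|² = 85
cos θ = 22/√9945 ≈ 0.2206
θ ≈ 77.26°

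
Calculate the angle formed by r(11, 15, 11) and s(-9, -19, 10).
r·s = -274, |r|² = 467, |s|² = 542
cos θ = -274/√253114 ≈ -0.5446
θ ≈ 123.0°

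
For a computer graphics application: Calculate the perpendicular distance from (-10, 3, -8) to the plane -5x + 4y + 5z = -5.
d = |(-5)(-10) + 4(3) + 5(-8) - (-5)| / √((-5)² + 4² + 5²) = 27/√66 = 3.323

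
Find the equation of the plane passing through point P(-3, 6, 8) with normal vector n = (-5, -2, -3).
d = n·P = (-5)(-3) + (-2)(6) + (-3)(8) = -21
Plane: -5x - 2y - 3z = -21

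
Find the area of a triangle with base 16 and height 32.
Area = (1/2) * base * height
Area = (1/2) * 16 * 32
Area = 256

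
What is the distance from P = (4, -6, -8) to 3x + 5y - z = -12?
d = |3(4) + 5(-6) + (-1)(-8) - (-12)| / √(3² + 5² + (-1)²) = 2/√35 = 0.3381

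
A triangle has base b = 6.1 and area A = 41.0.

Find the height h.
A = ½bh  →  h = 2A/b
h = 2·41.0/6.1 = 13.44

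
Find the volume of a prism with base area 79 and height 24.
Volume = base area * height
Volume = 79 * 24
Volume = 1896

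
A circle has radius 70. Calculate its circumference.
Circumference = 2 * pi * r
Circumference = 2 * pi * 70
Circumference = 439.82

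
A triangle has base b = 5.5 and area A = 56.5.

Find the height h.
A = ½bh  →  h = 2A/b
h = 2·56.5/5.5 = 20.55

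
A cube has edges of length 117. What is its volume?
Volume = s³
Volume = 117³
Volume = 1601613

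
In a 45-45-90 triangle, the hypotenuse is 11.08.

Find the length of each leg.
In a 45-45-90 triangle, hypotenuse = leg·√2  →  leg = hypotenuse/√2
leg = 11.08/√2 = 7.835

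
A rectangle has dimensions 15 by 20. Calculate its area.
Area = length * width
Area = 15 * 20
Area = 300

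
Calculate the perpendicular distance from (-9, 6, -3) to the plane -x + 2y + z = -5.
d = |(-1)(-9) + 2(6) + 1(-3) - (-5)| / √((-1)² + 2² + 1²) = 23/√6 = 9.39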